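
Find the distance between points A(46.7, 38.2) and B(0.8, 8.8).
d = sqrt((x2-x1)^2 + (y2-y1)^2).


dx = 0.8 - 46.7 = -45.9
dy = 8.8 - 38.2 = -29.4
d = sqrt(2106.81 + 864.36) = sqrt(2971.17) = 54.5084

54.5084


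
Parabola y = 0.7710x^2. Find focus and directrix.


a = 0.7710
1/(4a) = 0.3243
Focus = (0, 0.3243)
Directrix: y = -0.3243

Focus = (0, 0.3243), Directrix: y = -0.3243


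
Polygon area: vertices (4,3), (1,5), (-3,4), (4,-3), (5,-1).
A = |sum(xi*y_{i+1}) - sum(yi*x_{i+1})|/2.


sum(xi*y_{i+1}) = 4*5 + 1*4 - 3*(-3) + 4*(-1) + 5*3 = 44
sum(yi*x_{i+1}) = 3*1 + 5*(-3) + 4*4 - 3*5 - 1*4 = -15
Area = |44 + 15|/2 = 59/2 = 29.5000

29.5000 sq units


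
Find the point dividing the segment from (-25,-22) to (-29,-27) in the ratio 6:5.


Px = (6*(-29) + 5*(-25))/11 = -299/11 = -27.1818
Py = (6*(-27) + 5*(-22))/11 = -272/11 = -24.7273

P = (-27.1818, -24.7273)


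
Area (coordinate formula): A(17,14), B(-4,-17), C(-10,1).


17*(-17-1) = -306
-4*(1-14) = 52
-10*(14+ 17) = -310
sum = -564
Area = |-564|/2 = 282.0000

282.0000 sq units


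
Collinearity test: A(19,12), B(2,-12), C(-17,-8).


19*(-12+ 8) + 2*(-8-12) - 17*(12+ 12)
= -76 - 40 - 408 = -524

No, not collinear (determinant = -524)


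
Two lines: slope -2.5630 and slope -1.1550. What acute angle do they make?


m1-m2 = -1.408
1+m1*m2 = 3.960265
tan(theta) = |-1.408/3.960265| = 0.355532
theta = arctan(|-1.408/3.960265|) = 19.5719 degrees (acute angle)

19.5719 degrees


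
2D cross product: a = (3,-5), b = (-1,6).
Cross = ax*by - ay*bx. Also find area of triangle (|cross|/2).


cross = 3*6 + 5*(-1) = 18 - 5 = 13
Triangle area = |13|/2 = 13/2 = 6.5000

cross = 13, triangle area = 6.5000


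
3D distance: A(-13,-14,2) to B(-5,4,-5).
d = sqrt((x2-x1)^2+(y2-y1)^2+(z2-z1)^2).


dx=8, dy=18, dz=-7
d = sqrt(64+324+49) = sqrt(437) = 20.9045

20.9045


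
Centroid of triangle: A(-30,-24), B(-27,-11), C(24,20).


Gx = (-30- 27+24)/3 = -33/3 = -11.0000
Gy = (-24- 11+20)/3 = -15/3 = -5.0000

G = (-11.0000, -5.0000)


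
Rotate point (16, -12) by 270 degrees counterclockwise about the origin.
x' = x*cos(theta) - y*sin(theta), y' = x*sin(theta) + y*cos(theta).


cos(270) = 0, sin(270) = -1
x' = 16*0 + 12*(-1) = -12
y' = 16*(-1) - 12*0 = -16

(-12, -16)


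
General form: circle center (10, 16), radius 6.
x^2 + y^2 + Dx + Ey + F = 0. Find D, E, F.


(x-10)^2 + (y-16)^2 = 6^2
D = -2h = -20, E = -2k = -32
F = h^2+k^2-r^2 = 100+256-36 = 320

D = -20, E = -32, F = 320


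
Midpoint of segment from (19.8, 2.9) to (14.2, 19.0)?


Mx = (19.8 + 14.2)/2 = 34.0/2 = 17.0000
My = (2.9 + 19.0)/2 = 21.9/2 = 10.9500

(17.0000, 10.9500)


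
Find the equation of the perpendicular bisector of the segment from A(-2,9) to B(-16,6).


Midpoint = (-9, 7.5)
Slope of AB = dy/dx = -3/(-14) = 0.2143
Perp slope = -dx/dy = -14/3 = -4.6667
b = My - (perp slope)*Mx = 7.5 + (-14*(-9))/(-3) = 7.5 - 42.0000 = -34.5000

y = -4.6667x - 34.5000


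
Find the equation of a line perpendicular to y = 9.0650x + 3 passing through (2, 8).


Perpendicular slope = -1/m1 = -1/9.0650 = -0.1103
b2 = y0 - m2*x0 = 8 + 2/9.0650 = 8 + 0.2206 = 8.2206

y = -0.1103x + 8.2206


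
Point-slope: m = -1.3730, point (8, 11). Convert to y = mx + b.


y - 11 = -1.3730(x - 8)
y = -1.3730x + 11 + 1.3730*8
y = -1.3730x + 21.9840

y = -1.3730x + 21.9840


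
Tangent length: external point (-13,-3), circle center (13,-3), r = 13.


d = sqrt((-13-13)^2 + (-3+ 3)^2) = sqrt(676+0) = 26.0000
L = sqrt(676.0000 - 169) = sqrt(507.0000) = 22.5167

22.5167


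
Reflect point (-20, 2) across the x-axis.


Reflection rule for x-axis: (x, -y)
(-20, 2) -> (-20, -2)

(-20, -2)


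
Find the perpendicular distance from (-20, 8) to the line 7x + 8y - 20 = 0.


|7*(-20) + 8*8 - 20| = |-96| = 96
sqrt(49 + 64) = sqrt(113) = 10.6301
d = 96/sqrt(113) = 9.0309

9.0309


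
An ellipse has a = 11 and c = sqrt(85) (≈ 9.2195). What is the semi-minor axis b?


b^2 = 11^2 - (sqrt(85))^2 = 121 - 85 = 36
b = sqrt(36) = 6

b = 6


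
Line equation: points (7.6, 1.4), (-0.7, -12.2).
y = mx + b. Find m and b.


m = (-13.6)/(-8.3) = 1.6386
b = y1 - m*x1 = 1.4 - (-13.6*7.6)/(-8.3) = 1.4 - 12.4530 = -11.0530

y = 1.6386x - 11.0530


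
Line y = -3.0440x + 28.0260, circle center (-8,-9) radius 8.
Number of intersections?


Substitute y = -3.0440x + 28.0260: (x+ 8)^2 + (-3.0440x+28.0260+ 9)^2 = 64
Expand to Ax^2 + Bx + C = 0, where b-k = 37.026
A = 1+m^2 = 10.265936
B = 2(m(b-k) - h) = 2(-3.0440*37.026 + 8) = -209.414288
C = h^2 + (b-k)^2 - r^2 = 64 + 1370.924676 - 64 = 1370.924676
disc = B^2-4AC = 43854.3440 - 56295.2999 = -12440.9559
disc < 0

0 intersection points


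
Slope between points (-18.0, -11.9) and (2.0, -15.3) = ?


dy = -15.3 + 11.9 = -3.4
dx = 2.0 + 18.0 = 20.0
m = -3.4/20.0 = -0.1700

m = -0.1700


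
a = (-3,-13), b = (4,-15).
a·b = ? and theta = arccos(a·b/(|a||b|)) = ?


a·b = -3*4 - 13*(-15) = -12 + 195 = 183
|a| = sqrt(9+169) = 13.3417
|b| = sqrt(16+225) = 15.5242
cos(theta) = 183/(sqrt(178)*sqrt(241)) = 183/sqrt(42898) = 0.883553
theta = arccos(183/sqrt(42898)) = 27.9260 degrees

a·b = 183, theta = 27.9260 deg


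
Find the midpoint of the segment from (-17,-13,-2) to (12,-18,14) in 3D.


Mx = (-17+12)/2 = -2.5000
My = (-13- 18)/2 = -15.5000
Mz = (-2+14)/2 = 6.0000

M = (-2.5000, -15.5000, 6.0000)


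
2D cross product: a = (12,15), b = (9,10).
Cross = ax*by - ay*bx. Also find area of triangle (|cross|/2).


cross = 12*10 - 15*9 = 120 - 135 = -15
Triangle area = |-15|/2 = 15/2 = 7.5000

cross = -15, triangle area = 7.5000


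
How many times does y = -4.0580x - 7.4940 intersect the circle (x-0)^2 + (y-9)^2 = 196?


Substitute y = -4.0580x - 7.4940: (x-0)^2 + (-4.0580x- 7.4940-9)^2 = 196
Expand to Ax^2 + Bx + C = 0, where b-k = -16.494
A = 1+m^2 = 17.467364
B = 2(m(b-k) - h) = 2(-4.0580*(-16.494) - 0) = 133.865304
C = h^2 + (b-k)^2 - r^2 = 0 + 272.052036 - 196 = 76.052036
disc = B^2-4AC = 17919.9196 - 5313.7144 = 12606.2052
disc > 0

2 intersection points


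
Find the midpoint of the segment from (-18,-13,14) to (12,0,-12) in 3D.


Mx = (-18+12)/2 = -3.0000
My = (-13+0)/2 = -6.5000
Mz = (14- 12)/2 = 1.0000

M = (-3.0000, -6.5000, 1.0000)


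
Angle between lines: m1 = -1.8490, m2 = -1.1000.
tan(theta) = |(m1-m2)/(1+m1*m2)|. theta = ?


m1-m2 = -0.749
1+m1*m2 = 3.0339
tan(theta) = |-0.749/3.0339| = 0.246877
theta = arctan(|-0.749/3.0339|) = 13.8677 degrees (acute angle)

13.8677 degrees


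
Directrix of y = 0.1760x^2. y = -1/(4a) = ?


a = 0.1760
1/(4a) = 1.4205
directrix: y = -1.4205 = -1.4205

y = -1.4205


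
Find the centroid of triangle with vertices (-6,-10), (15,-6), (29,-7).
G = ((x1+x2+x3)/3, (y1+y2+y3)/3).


Gx = (-6+15+29)/3 = 38/3 = 12.6667
Gy = (-10- 6- 7)/3 = -23/3 = -7.6667

G = (12.6667, -7.6667)


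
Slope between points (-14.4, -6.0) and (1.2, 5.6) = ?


dy = 5.6 + 6.0 = 11.6
dx = 1.2 + 14.4 = 15.6
m = 11.6/15.6 = 0.7436

m = 0.7436


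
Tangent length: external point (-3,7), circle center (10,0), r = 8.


d = sqrt((-3-10)^2 + (7-0)^2) = sqrt(169+49) = 14.7648
L = sqrt(218.0000 - 64) = sqrt(154.0000) = 12.4097

12.4097


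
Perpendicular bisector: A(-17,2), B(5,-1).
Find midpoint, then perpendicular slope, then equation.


Midpoint = (-6, 0.5)
Slope of AB = dy/dx = -3/22 = -0.1364
Perp slope = -dx/dy = 22/3 = 7.3333
b = My - (perp slope)*Mx = 0.5 + (22*(-6))/(-3) = 0.5 + 44.0000 = 44.5000

y = 7.3333x + 44.5000


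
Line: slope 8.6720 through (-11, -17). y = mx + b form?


y + 17 = 8.6720(x + 11)
y = 8.6720x - 17 - 8.6720*(-11)
y = 8.6720x + 78.3920

y = 8.6720x + 78.3920


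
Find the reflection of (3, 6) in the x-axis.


Reflection rule for x-axis: (x, -y)
(3, 6) -> (3, -6)

(3, -6)


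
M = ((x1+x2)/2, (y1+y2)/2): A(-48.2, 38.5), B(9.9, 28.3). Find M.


Mx = (-48.2 + 9.9)/2 = -38.3/2 = -19.1500
My = (38.5 + 28.3)/2 = 66.8/2 = 33.4000

(-19.1500, 33.4000)


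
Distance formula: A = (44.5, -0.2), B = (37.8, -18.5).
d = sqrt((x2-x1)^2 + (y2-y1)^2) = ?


dx = 37.8 - 44.5 = -6.7
dy = -18.5 + 0.2 = -18.3
d = sqrt(44.89 + 334.89) = sqrt(379.78) = 19.4879

19.4879


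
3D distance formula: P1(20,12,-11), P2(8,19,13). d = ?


dx=-12, dy=7, dz=24
d = sqrt(144+49+576) = sqrt(769) = 27.7308

27.7308


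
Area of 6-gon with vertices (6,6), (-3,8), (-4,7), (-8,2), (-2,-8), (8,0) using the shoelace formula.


sum(xi*y_{i+1}) = 6*8 - 3*7 - 4*2 - 8*(-8) - 2*0 + 8*6 = 131
sum(yi*x_{i+1}) = 6*(-3) + 8*(-4) + 7*(-8) + 2*(-2) - 8*8 + 0*6 = -174
Area = |131 + 174|/2 = 305/2 = 152.5000

152.5000 sq units


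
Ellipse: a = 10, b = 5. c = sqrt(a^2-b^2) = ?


c^2 = 10^2 - 5^2 = 100 - 25 = 75
c = sqrt(75) = 8.6603

c = 8.6603


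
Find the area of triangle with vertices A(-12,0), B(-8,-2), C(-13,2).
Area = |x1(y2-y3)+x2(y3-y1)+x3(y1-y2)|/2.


-12*(-2-2) = 48
-8*(2-0) = -16
-13*(0+ 2) = -26
sum = 6
Area = |6|/2 = 3.0000

3.0000 sq units


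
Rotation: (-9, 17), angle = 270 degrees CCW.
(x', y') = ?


cos(270) = 0, sin(270) = -1
x' = -9*0 - 17*(-1) = 17
y' = -9*(-1) + 17*0 = 9

(17, 9)


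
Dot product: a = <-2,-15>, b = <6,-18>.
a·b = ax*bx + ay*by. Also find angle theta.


a·b = -2*6 - 15*(-18) = -12 + 270 = 258
|a| = sqrt(4+225) = 15.1327
|b| = sqrt(36+324) = 18.9737
cos(theta) = 258/(sqrt(229)*sqrt(360)) = 258/sqrt(82440) = 0.898568
theta = arccos(258/sqrt(82440)) = 26.0296 degrees

a·b = 258, theta = 26.0296 deg


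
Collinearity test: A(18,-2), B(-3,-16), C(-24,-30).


18*(-16+ 30) - 3*(-30+ 2) - 24*(-2+ 16)
= 252 + 84 - 336 = 0

Yes, collinear (determinant = 0)


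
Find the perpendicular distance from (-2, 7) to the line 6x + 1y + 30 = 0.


|6*(-2) + 1*7 + 30| = |25| = 25
sqrt(36 + 1) = sqrt(37) = 6.0828
d = 25/sqrt(37) = 4.1100

4.1100


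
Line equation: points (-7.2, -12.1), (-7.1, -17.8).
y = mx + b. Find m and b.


m = (-5.7)/(0.1) = -57.0000
b = y1 - m*x1 = -12.1 - (-5.7*(-7.2))/(0.1) = -12.1 - 410.4000 = -422.5000

y = -57.0000x - 422.5000


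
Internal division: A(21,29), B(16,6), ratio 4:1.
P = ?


Px = (4*16 + 1*21)/5 = 85/5 = 17.0000
Py = (4*6 + 1*29)/5 = 53/5 = 10.6000

P = (17.0000, 10.6000)


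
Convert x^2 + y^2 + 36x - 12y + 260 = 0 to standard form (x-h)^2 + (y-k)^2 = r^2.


h = -D/2 = -36/2 = -18
k = -E/2 = 12/2 = 6
r^2 = h^2 + k^2 - F = 324 + 36 - 260 = 100
r = 10

Center (-18, 6), radius = 10


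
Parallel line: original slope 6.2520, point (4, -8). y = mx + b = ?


Parallel lines have equal slopes.
m2 = 6.2520
b2 = -8 - 6.2520*4 = -33.0080

y = 6.2520x - 33.0080


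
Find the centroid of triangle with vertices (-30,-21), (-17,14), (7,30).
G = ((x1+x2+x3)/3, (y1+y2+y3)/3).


Gx = (-30- 17+7)/3 = -40/3 = -13.3333
Gy = (-21+14+30)/3 = 23/3 = 7.6667

G = (-13.3333, 7.6667)


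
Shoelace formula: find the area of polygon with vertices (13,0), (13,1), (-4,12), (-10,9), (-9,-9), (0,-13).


sum(xi*y_{i+1}) = 13*1 + 13*12 - 4*9 - 10*(-9) - 9*(-13) + 0*0 = 340
sum(yi*x_{i+1}) = 0*13 + 1*(-4) + 12*(-10) + 9*(-9) - 9*0 - 13*13 = -374
Area = |340 + 374|/2 = 714/2 = 357.0000

357.0000 sq units


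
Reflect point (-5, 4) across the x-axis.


Reflection rule for x-axis: (x, -y)
(-5, 4) -> (-5, -4)

(-5, -4)


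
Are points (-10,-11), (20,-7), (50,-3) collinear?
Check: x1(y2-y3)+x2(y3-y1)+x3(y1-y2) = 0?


-10*(-7+ 3) + 20*(-3+ 11) + 50*(-11+ 7)
= 40 + 160 - 200 = 0

Yes, collinear (determinant = 0)


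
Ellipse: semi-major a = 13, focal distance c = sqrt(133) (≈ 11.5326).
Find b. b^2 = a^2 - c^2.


b^2 = 13^2 - (sqrt(133))^2 = 169 - 133 = 36
b = sqrt(36) = 6

b = 6


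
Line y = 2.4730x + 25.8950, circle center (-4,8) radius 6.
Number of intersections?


Substitute y = 2.4730x + 25.8950: (x+ 4)^2 + (2.4730x+25.8950-8)^2 = 36
Expand to Ax^2 + Bx + C = 0, where b-k = 17.895
A = 1+m^2 = 7.115729
B = 2(m(b-k) - h) = 2(2.4730*17.895 + 4) = 96.50867
C = h^2 + (b-k)^2 - r^2 = 16 + 320.231025 - 36 = 300.231025
disc = B^2-4AC = 9313.9234 - 8545.4504 = 768.4730
disc > 0

2 intersection points


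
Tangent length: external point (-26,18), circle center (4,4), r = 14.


d = sqrt((-26-4)^2 + (18-4)^2) = sqrt(900+196) = 33.1059
L = sqrt(1096.0000 - 196) = sqrt(900.0000) = 30.0000

30.0000


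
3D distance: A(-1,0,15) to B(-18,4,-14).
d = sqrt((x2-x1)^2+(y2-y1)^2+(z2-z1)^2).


dx=-17, dy=4, dz=-29
d = sqrt(289+16+841) = sqrt(1146) = 33.8526

33.8526


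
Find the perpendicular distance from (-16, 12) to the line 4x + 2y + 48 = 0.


|4*(-16) + 2*12 + 48| = |8| = 8
sqrt(16 + 4) = sqrt(20) = 4.4721
d = 8/sqrt(20) = 1.7889

1.7889


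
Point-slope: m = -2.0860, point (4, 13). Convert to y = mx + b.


y - 13 = -2.0860(x - 4)
y = -2.0860x + 13 + 2.0860*4
y = -2.0860x + 21.3440

y = -2.0860x + 21.3440


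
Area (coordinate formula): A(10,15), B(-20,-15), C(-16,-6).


10*(-15+ 6) = -90
-20*(-6-15) = 420
-16*(15+ 15) = -480
sum = -150
Area = |-150|/2 = 75.0000

75.0000 sq units


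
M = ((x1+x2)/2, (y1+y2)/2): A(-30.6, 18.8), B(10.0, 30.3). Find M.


Mx = (-30.6 + 10.0)/2 = -20.6/2 = -10.3000
My = (18.8 + 30.3)/2 = 49.1/2 = 24.5500

(-10.3000, 24.5500)


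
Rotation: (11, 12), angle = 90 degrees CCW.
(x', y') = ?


cos(90) = 0, sin(90) = 1
x' = 11*0 - 12*1 = -12
y' = 11*1 + 12*0 = 11

(-12, 11)


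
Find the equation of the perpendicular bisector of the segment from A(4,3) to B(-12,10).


Midpoint = (-4, 6.5)
Slope of AB = dy/dx = 7/(-16) = -0.4375
Perp slope = -dx/dy = 16/7 = 2.2857
b = My - (perp slope)*Mx = 6.5 + (-16*(-4))/7 = 6.5 + 9.1429 = 15.6429

y = 2.2857x + 15.6429


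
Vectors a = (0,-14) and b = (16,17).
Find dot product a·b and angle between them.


a·b = 0*16 - 14*17 = 0 - 238 = -238
|a| = sqrt(0+196) = 14.0000
|b| = sqrt(256+289) = 23.3452
cos(theta) = -238/(sqrt(196)*sqrt(545)) = -238/sqrt(106820) = -0.728200
theta = arccos(-238/sqrt(106820)) = 136.7357 degrees

a·b = -238, theta = 136.7357 deg


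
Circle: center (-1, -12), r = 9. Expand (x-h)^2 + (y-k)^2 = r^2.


(x+ 1)^2 + (y+ 12)^2 = 9^2
D = -2h = 2, E = -2k = 24
F = h^2+k^2-r^2 = 1+144-81 = 64

x^2 + y^2 + 2x + 24y + 64 = 0


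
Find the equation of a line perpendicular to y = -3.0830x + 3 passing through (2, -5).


Perpendicular slope = -1/m1 = -1/(-3.0830) = 0.3244
b2 = y0 - m2*x0 = -5 + 2/(-3.0830) = -5 - 0.6487 = -5.6487

y = 0.3244x - 5.6487


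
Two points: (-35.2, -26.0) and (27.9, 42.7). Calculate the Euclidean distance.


dx = 27.9 + 35.2 = 63.1
dy = 42.7 + 26.0 = 68.7
d = sqrt(3981.61 + 4719.69) = sqrt(8701.3) = 93.2808

93.2808


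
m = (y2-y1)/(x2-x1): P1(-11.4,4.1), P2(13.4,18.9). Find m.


dy = 18.9 - 4.1 = 14.8
dx = 13.4 + 11.4 = 24.8
m = 14.8/24.8 = 0.5968

m = 0.5968


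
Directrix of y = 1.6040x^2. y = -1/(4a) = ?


a = 1.6040
1/(4a) = 0.1559
directrix: y = -0.1559 = -0.1559

y = -0.1559


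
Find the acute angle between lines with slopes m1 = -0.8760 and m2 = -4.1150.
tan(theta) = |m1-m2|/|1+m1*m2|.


m1-m2 = 3.239
1+m1*m2 = 4.60474
tan(theta) = |3.239/4.60474| = 0.703406
theta = arctan(|3.239/4.60474|) = 35.1228 degrees (acute angle)

35.1228 degrees


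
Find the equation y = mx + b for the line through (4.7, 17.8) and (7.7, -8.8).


m = (-26.6)/(3.0) = -8.8667
b = y1 - m*x1 = 17.8 - (-26.6*4.7)/(3.0) = 17.8 + 41.6733 = 59.4733

y = -8.8667x + 59.4733


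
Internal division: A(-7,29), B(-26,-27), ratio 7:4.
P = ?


Px = (7*(-26) + 4*(-7))/11 = -210/11 = -19.0909
Py = (7*(-27) + 4*29)/11 = -73/11 = -6.6364

P = (-19.0909, -6.6364)


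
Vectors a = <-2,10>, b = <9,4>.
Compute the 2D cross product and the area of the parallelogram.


cross = -2*4 - 10*9 = -8 - 90 = -98
Parallelogram area = |-98| = 98

cross = -98, parallelogram area = 98


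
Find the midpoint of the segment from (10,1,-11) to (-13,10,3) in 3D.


Mx = (10- 13)/2 = -1.5000
My = (1+10)/2 = 5.5000
Mz = (-11+3)/2 = -4.0000

M = (-1.5000, 5.5000, -4.0000)


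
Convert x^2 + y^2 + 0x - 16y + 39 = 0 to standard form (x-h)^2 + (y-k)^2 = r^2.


h = -D/2 = 0/2 = 0
k = -E/2 = 16/2 = 8
r^2 = h^2 + k^2 - F = 0 + 64 - 39 = 25
r = 5

Center (0, 8), radius = 5


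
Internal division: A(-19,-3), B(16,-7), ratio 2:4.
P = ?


Px = (2*16 + 4*(-19))/6 = -44/6 = -7.3333
Py = (2*(-7) + 4*(-3))/6 = -26/6 = -4.3333

P = (-7.3333, -4.3333)


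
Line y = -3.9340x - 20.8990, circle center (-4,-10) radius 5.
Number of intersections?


Substitute y = -3.9340x - 20.8990: (x+ 4)^2 + (-3.9340x- 20.8990+ 10)^2 = 25
Expand to Ax^2 + Bx + C = 0, where b-k = -10.899
A = 1+m^2 = 16.476356
B = 2(m(b-k) - h) = 2(-3.9340*(-10.899) + 4) = 93.753332
C = h^2 + (b-k)^2 - r^2 = 16 + 118.788201 - 25 = 109.788201
disc = B^2-4AC = 8789.6873 - 7235.6379 = 1554.0494
disc > 0

2 intersection points


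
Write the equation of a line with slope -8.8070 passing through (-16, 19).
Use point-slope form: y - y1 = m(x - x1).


y - 19 = -8.8070(x + 16)
y = -8.8070x + 19 + 8.8070*(-16)
y = -8.8070x - 121.9120

y = -8.8070x - 121.9120


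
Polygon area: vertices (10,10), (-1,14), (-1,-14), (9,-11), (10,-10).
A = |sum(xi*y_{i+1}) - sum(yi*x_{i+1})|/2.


sum(xi*y_{i+1}) = 10*14 - 1*(-14) - 1*(-11) + 9*(-10) + 10*10 = 175
sum(yi*x_{i+1}) = 10*(-1) + 14*(-1) - 14*9 - 11*10 - 10*10 = -360
Area = |175 + 360|/2 = 535/2 = 267.5000

267.5000 sq units


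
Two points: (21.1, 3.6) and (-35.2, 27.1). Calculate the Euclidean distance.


dx = -35.2 - 21.1 = -56.3
dy = 27.1 - 3.6 = 23.5
d = sqrt(3169.69 + 552.25) = sqrt(3721.94) = 61.0077

61.0077


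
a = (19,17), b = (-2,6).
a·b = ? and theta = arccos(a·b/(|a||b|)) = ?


a·b = 19*(-2) + 17*6 = -38 + 102 = 64
|a| = sqrt(361+289) = 25.4951
|b| = sqrt(4+36) = 6.3246
cos(theta) = 64/(sqrt(650)*sqrt(40)) = 64/sqrt(26000) = 0.396911
theta = arccos(64/sqrt(26000)) = 66.6148 degrees

a·b = 64, theta = 66.6148 deg


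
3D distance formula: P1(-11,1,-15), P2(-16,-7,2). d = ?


dx=-5, dy=-8, dz=17
d = sqrt(25+64+289) = sqrt(378) = 19.4422

19.4422


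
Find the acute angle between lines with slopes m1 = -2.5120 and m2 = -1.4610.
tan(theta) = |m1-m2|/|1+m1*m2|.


m1-m2 = -1.051
1+m1*m2 = 4.670032
tan(theta) = |-1.051/4.670032| = 0.225052
theta = arctan(|-1.051/4.670032|) = 12.6832 degrees (acute angle)

12.6832 degrees


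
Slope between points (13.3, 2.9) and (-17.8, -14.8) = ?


dy = -14.8 - 2.9 = -17.7
dx = -17.8 - 13.3 = -31.1
m = -17.7/(-31.1) = 0.5691

m = 0.5691


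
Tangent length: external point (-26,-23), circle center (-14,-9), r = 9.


d = sqrt((-26+ 14)^2 + (-23+ 9)^2) = sqrt(144+196) = 18.4391
L = sqrt(340.0000 - 81) = sqrt(259.0000) = 16.0935

16.0935


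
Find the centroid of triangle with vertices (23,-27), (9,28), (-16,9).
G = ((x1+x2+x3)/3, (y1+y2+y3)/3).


Gx = (23+9- 16)/3 = 16/3 = 5.3333
Gy = (-27+28+9)/3 = 10/3 = 3.3333

G = (5.3333, 3.3333)


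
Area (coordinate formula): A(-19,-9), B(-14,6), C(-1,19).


-19*(6-19) = 247
-14*(19+ 9) = -392
-1*(-9-6) = 15
sum = -130
Area = |-130|/2 = 65.0000

65.0000 sq units


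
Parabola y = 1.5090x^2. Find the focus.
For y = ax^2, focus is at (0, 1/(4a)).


a = 1.5090
4a = 6.0360
focus = (0, 1/6.0360) = (0, 0.1657)

Focus = (0, 0.1657)


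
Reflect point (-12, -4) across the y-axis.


Reflection rule for y-axis: (-x, y)
(-12, -4) -> (12, -4)

(12, -4)


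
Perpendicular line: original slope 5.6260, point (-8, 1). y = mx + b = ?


Perpendicular slope = -1/m1 = -1/5.6260 = -0.1777
b2 = y0 - m2*x0 = 1 - 8/5.6260 = 1 - 1.4220 = -0.4220

y = -0.1777x - 0.4220


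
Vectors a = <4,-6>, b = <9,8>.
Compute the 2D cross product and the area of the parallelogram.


cross = 4*8 + 6*9 = 32 + 54 = 86
Parallelogram area = |86| = 86

cross = 86, parallelogram area = 86


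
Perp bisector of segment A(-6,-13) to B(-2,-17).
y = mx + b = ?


Midpoint = (-4, -15)
Slope of AB = dy/dx = -4/4 = -1.0000
Perp slope = -dx/dy = 4/4 = 1.0000
b = My - (perp slope)*Mx = -15 + (4*(-4))/(-4) = -15 + 4.0000 = -11.0000

y = 1.0000x - 11.0000


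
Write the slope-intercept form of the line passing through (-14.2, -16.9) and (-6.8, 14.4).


m = (31.3)/(7.4) = 4.2297
b = y1 - m*x1 = -16.9 - (31.3*(-14.2))/(7.4) = -16.9 + 60.0622 = 43.1622

y = 4.2297x + 43.1622


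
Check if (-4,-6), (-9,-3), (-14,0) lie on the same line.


-4*(-3-0) - 9*(0+ 6) - 14*(-6+ 3)
= 12 - 54 + 42 = 0

Yes, collinear (determinant = 0)


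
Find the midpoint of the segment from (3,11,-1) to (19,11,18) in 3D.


Mx = (3+19)/2 = 11.0000
My = (11+11)/2 = 11.0000
Mz = (-1+18)/2 = 8.5000

M = (11.0000, 11.0000, 8.5000)


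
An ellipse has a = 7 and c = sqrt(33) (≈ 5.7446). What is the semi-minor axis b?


b^2 = 7^2 - (sqrt(33))^2 = 49 - 33 = 16
b = sqrt(16) = 4

b = 4


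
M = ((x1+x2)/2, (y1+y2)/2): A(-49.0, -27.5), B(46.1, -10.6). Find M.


Mx = (-49.0 + 46.1)/2 = -2.9/2 = -1.4500
My = (-27.5 - 10.6)/2 = -38.1/2 = -19.0500

(-1.4500, -19.0500)


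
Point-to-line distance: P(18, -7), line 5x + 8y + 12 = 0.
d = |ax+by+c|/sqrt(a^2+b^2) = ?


|5*18 + 8*(-7) + 12| = |46| = 46
sqrt(25 + 64) = sqrt(89) = 9.4340
d = 46/sqrt(89) = 4.8760

4.8760


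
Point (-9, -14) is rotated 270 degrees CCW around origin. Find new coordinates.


cos(270) = 0, sin(270) = -1
x' = -9*0 + 14*(-1) = -14
y' = -9*(-1) - 14*0 = 9

(-14, 9)


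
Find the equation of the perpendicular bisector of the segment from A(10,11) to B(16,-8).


Midpoint = (13, 1.5)
Slope of AB = dy/dx = -19/6 = -3.1667
Perp slope = -dx/dy = 6/19 = 0.3158
b = My - (perp slope)*Mx = 1.5 + (6*13)/(-19) = 1.5 - 4.1053 = -2.6053

y = 0.3158x - 2.6053


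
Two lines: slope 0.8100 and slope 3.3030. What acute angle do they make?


m1-m2 = -2.493
1+m1*m2 = 3.67543
tan(theta) = |-2.493/3.67543| = 0.678288
theta = arctan(|-2.493/3.67543|) = 34.1486 degrees (acute angle)

34.1486 degrees


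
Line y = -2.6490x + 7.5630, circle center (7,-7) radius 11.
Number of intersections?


Substitute y = -2.6490x + 7.5630: (x-7)^2 + (-2.6490x+7.5630+ 7)^2 = 121
Expand to Ax^2 + Bx + C = 0, where b-k = 14.563
A = 1+m^2 = 8.017201
B = 2(m(b-k) - h) = 2(-2.6490*14.563 - 7) = -91.154774
C = h^2 + (b-k)^2 - r^2 = 49 + 212.080969 - 121 = 140.080969
disc = B^2-4AC = 8309.1928 - 4492.2291 = 3816.9637
disc > 0

2 intersection points


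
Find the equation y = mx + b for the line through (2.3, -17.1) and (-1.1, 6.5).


m = (23.6)/(-3.4) = -6.9412
b = y1 - m*x1 = -17.1 - (23.6*2.3)/(-3.4) = -17.1 + 15.9647 = -1.1353

y = -6.9412x - 1.1353


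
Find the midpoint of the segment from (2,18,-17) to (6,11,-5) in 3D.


Mx = (2+6)/2 = 4.0000
My = (18+11)/2 = 14.5000
Mz = (-17- 5)/2 = -11.0000

M = (4.0000, 14.5000, -11.0000)


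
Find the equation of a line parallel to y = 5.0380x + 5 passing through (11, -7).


Parallel lines have equal slopes.
m2 = 5.0380
b2 = -7 - 5.0380*11 = -62.4180

y = 5.0380x - 62.4180


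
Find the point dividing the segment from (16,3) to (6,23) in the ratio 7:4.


Px = (7*6 + 4*16)/11 = 106/11 = 9.6364
Py = (7*23 + 4*3)/11 = 173/11 = 15.7273

P = (9.6364, 15.7273)


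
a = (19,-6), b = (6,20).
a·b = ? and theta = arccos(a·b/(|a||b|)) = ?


a·b = 19*6 - 6*20 = 114 - 120 = -6
|a| = sqrt(361+36) = 19.9249
|b| = sqrt(36+400) = 20.8806
cos(theta) = -6/(sqrt(397)*sqrt(436)) = -6/sqrt(173092) = -0.014422
theta = arccos(-6/sqrt(173092)) = 90.8263 degrees

a·b = -6, theta = 90.8263 deg


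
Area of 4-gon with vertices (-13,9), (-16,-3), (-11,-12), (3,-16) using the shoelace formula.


sum(xi*y_{i+1}) = -13*(-3) - 16*(-12) - 11*(-16) + 3*9 = 434
sum(yi*x_{i+1}) = 9*(-16) - 3*(-11) - 12*3 - 16*(-13) = 61
Area = |434 - 61|/2 = 373/2 = 186.5000

186.5000 sq units


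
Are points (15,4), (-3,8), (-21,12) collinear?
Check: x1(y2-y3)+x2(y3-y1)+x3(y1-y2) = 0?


15*(8-12) - 3*(12-4) - 21*(4-8)
= -60 - 24 + 84 = 0

Yes, collinear (determinant = 0)


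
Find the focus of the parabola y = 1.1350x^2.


a = 1.1350
4a = 4.5400
focus = (0, 1/4.5400) = (0, 0.2203)

Focus = (0, 0.2203)


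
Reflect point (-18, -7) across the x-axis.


Reflection rule for x-axis: (x, -y)
(-18, -7) -> (-18, 7)

(-18, 7)


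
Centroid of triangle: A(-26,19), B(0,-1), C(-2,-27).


Gx = (-26+0- 2)/3 = -28/3 = -9.3333
Gy = (19- 1- 27)/3 = -9/3 = -3.0000

G = (-9.3333, -3.0000)


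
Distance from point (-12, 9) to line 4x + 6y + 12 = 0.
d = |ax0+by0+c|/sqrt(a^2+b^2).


|4*(-12) + 6*9 + 12| = |18| = 18
sqrt(16 + 36) = sqrt(52) = 7.2111
d = 18/sqrt(52) = 2.4962

2.4962


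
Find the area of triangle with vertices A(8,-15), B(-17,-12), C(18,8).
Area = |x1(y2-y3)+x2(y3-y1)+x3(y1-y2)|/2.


8*(-12-8) = -160
-17*(8+ 15) = -391
18*(-15+ 12) = -54
sum = -605
Area = |-605|/2 = 302.5000

302.5000 sq units


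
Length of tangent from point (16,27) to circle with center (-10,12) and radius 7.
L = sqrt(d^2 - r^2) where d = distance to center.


d = sqrt((16+ 10)^2 + (27-12)^2) = sqrt(676+225) = 30.0167
L = sqrt(901.0000 - 49) = sqrt(852.0000) = 29.1890

29.1890


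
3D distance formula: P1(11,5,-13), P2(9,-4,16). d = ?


dx=-2, dy=-9, dz=29
d = sqrt(4+81+841) = sqrt(926) = 30.4302

30.4302


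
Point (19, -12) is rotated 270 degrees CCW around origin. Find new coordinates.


cos(270) = 0, sin(270) = -1
x' = 19*0 + 12*(-1) = -12
y' = 19*(-1) - 12*0 = -19

(-12, -19)


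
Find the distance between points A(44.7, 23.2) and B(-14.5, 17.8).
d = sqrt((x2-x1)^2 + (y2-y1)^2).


dx = -14.5 - 44.7 = -59.2
dy = 17.8 - 23.2 = -5.4
d = sqrt(3504.64 + 29.16) = sqrt(3533.8) = 59.4458

59.4458


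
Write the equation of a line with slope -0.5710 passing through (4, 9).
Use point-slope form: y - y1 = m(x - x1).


y - 9 = -0.5710(x - 4)
y = -0.5710x + 9 + 0.5710*4
y = -0.5710x + 11.2840

y = -0.5710x + 11.2840


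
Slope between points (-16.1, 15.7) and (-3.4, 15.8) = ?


dy = 15.8 - 15.7 = 0.1
dx = -3.4 + 16.1 = 12.7
m = 0.1/12.7 = 0.0079

m = 0.0079


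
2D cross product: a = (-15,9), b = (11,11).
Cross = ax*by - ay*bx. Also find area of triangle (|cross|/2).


cross = -15*11 - 9*11 = -165 - 99 = -264
Triangle area = |-264|/2 = 264/2 = 132.0000

cross = -264, triangle area = 132.0000


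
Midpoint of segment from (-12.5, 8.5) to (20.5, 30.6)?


Mx = (-12.5 + 20.5)/2 = 8.0/2 = 4.0000
My = (8.5 + 30.6)/2 = 39.1/2 = 19.5500

(4.0000, 19.5500)


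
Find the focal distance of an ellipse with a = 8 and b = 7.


c^2 = 8^2 - 7^2 = 64 - 49 = 15
c = sqrt(15) = 3.8730

c = 3.8730


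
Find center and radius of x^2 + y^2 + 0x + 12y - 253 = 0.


h = -D/2 = 0/2 = 0
k = -E/2 = -12/2 = -6
r^2 = h^2 + k^2 - F = 0 + 36 + 253 = 289
r = 17

Center (0, -6), radius = 17


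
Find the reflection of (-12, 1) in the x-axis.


Reflection rule for x-axis: (x, -y)
(-12, 1) -> (-12, -1)

(-12, -1)


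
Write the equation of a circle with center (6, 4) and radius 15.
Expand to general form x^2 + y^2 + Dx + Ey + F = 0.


(x-6)^2 + (y-4)^2 = 15^2
D = -2h = -12, E = -2k = -8
F = h^2+k^2-r^2 = 36+16-225 = -173

x^2 + y^2 - 12x - 8y - 173 = 0


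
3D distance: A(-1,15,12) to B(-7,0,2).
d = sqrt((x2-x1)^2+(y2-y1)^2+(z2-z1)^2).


dx=-6, dy=-15, dz=-10
d = sqrt(36+225+100) = sqrt(361) = 19.0000

19.0000


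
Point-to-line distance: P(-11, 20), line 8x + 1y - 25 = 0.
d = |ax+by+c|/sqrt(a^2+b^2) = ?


|8*(-11) + 1*20 - 25| = |-93| = 93
sqrt(64 + 1) = sqrt(65) = 8.0623
d = 93/sqrt(65) = 11.5352

11.5352


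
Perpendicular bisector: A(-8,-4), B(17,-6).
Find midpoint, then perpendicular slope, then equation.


Midpoint = (4.5, -5)
Slope of AB = dy/dx = -2/25 = -0.0800
Perp slope = -dx/dy = 25/2 = 12.5000
b = My - (perp slope)*Mx = -5 + (25*4.5)/(-2) = -5 - 56.2500 = -61.2500

y = 12.5000x - 61.2500


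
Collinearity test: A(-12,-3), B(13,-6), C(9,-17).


-12*(-6+ 17) + 13*(-17+ 3) + 9*(-3+ 6)
= -132 - 182 + 27 = -287

No, not collinear (determinant = -287)


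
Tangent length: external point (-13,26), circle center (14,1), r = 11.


d = sqrt((-13-14)^2 + (26-1)^2) = sqrt(729+625) = 36.7967
L = sqrt(1354.0000 - 121) = sqrt(1233.0000) = 35.1141

35.1141


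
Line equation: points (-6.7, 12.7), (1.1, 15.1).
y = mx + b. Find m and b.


m = (2.4)/(7.8) = 0.3077
b = y1 - m*x1 = 12.7 - (2.4*(-6.7))/(7.8) = 12.7 + 2.0615 = 14.7615

y = 0.3077x + 14.7615


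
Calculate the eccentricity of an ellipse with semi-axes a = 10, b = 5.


c = sqrt(100-25) = sqrt(75) = 8.6603
e = c/a = sqrt(75)/10 = 0.8660

e = 0.8660


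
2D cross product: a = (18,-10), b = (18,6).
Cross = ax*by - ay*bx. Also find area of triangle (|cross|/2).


cross = 18*6 + 10*18 = 108 + 180 = 288
Triangle area = |288|/2 = 288/2 = 144.0000

cross = 288, triangle area = 144.0000


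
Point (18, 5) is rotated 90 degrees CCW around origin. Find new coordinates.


cos(90) = 0, sin(90) = 1
x' = 18*0 - 5*1 = -5
y' = 18*1 + 5*0 = 18

(-5, 18)


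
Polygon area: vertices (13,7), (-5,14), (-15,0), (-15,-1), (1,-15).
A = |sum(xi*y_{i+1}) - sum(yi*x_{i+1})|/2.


sum(xi*y_{i+1}) = 13*14 - 5*0 - 15*(-1) - 15*(-15) + 1*7 = 429
sum(yi*x_{i+1}) = 7*(-5) + 14*(-15) + 0*(-15) - 1*1 - 15*13 = -441
Area = |429 + 441|/2 = 870/2 = 435.0000

435.0000 sq units


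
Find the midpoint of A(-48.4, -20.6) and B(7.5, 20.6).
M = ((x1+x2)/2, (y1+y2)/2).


Mx = (-48.4 + 7.5)/2 = -40.9/2 = -20.4500
My = (-20.6 + 20.6)/2 = 0.0/2 = 0

(-20.4500, 0)


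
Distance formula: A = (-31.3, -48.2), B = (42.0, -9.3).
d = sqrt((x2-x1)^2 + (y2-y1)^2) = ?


dx = 42.0 + 31.3 = 73.3
dy = -9.3 + 48.2 = 38.9
d = sqrt(5372.89 + 1513.21) = sqrt(6886.1) = 82.9825

82.9825


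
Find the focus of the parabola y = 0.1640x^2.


a = 0.1640
4a = 0.6560
focus = (0, 1/0.6560) = (0, 1.5244)

Focus = (0, 1.5244)


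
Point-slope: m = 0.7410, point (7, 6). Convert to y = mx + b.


y - 6 = 0.7410(x - 7)
y = 0.7410x + 6 - 0.7410*7
y = 0.7410x + 0.8130

y = 0.7410x + 0.8130


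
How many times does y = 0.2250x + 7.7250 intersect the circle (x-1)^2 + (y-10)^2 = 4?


Substitute y = 0.2250x + 7.7250: (x-1)^2 + (0.2250x+7.7250-10)^2 = 4
Expand to Ax^2 + Bx + C = 0, where b-k = -2.275
A = 1+m^2 = 1.050625
B = 2(m(b-k) - h) = 2(0.2250*(-2.275) - 1) = -3.02375
C = h^2 + (b-k)^2 - r^2 = 1 + 5.175625 - 4 = 2.175625
disc = B^2-4AC = 9.1431 - 9.1431 = 0
disc = 0

1 intersection point (tangent)


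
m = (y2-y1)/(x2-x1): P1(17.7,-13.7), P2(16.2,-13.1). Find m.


dy = -13.1 + 13.7 = 0.6
dx = 16.2 - 17.7 = -1.5
m = 0.6/(-1.5) = -0.4000

m = -0.4000


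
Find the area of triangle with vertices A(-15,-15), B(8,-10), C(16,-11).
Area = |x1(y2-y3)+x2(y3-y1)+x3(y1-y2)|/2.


-15*(-10+ 11) = -15
8*(-11+ 15) = 32
16*(-15+ 10) = -80
sum = -63
Area = |-63|/2 = 31.5000

31.5000 sq units


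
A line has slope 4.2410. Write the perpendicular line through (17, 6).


Perpendicular slope = -1/m1 = -1/4.2410 = -0.2358
b2 = y0 - m2*x0 = 6 + 17/4.2410 = 6 + 4.0085 = 10.0085

y = -0.2358x + 10.0085


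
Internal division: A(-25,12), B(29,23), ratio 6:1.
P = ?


Px = (6*29 + 1*(-25))/7 = 149/7 = 21.2857
Py = (6*23 + 1*12)/7 = 150/7 = 21.4286

P = (21.2857, 21.4286)


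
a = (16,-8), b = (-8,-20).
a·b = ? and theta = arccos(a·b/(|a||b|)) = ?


a·b = 16*(-8) - 8*(-20) = -128 + 160 = 32
|a| = sqrt(256+64) = 17.8885
|b| = sqrt(64+400) = 21.5407
cos(theta) = 32/(sqrt(320)*sqrt(464)) = 32/sqrt(148480) = 0.083045
theta = arccos(32/sqrt(148480)) = 85.2364 degrees

a·b = 32, theta = 85.2364 deg


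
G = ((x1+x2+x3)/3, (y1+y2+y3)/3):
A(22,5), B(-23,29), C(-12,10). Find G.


Gx = (22- 23- 12)/3 = -13/3 = -4.3333
Gy = (5+29+10)/3 = 44/3 = 14.6667

G = (-4.3333, 14.6667)


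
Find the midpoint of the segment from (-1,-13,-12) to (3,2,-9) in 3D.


Mx = (-1+3)/2 = 1.0000
My = (-13+2)/2 = -5.5000
Mz = (-12- 9)/2 = -10.5000

M = (1.0000, -5.5000, -10.5000)


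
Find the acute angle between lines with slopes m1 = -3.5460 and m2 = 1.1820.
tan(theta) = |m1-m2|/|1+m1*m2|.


m1-m2 = -4.728
1+m1*m2 = -3.191372
tan(theta) = |-4.728/(-3.191372)| = 1.481494
theta = arctan(|-4.728/(-3.191372)|) = 55.9809 degrees (acute angle)

55.9809 degrees


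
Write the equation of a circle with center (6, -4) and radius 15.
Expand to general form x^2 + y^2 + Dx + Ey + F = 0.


(x-6)^2 + (y+ 4)^2 = 15^2
D = -2h = -12, E = -2k = 8
F = h^2+k^2-r^2 = 36+16-225 = -173

x^2 + y^2 - 12x + 8y - 173 = 0


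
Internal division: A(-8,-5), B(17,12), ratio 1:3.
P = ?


Px = (1*17 + 3*(-8))/4 = -7/4 = -1.7500
Py = (1*12 + 3*(-5))/4 = -3/4 = -0.7500

P = (-1.7500, -0.7500)


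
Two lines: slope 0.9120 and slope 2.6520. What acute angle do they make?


m1-m2 = -1.74
1+m1*m2 = 3.418624
tan(theta) = |-1.74/3.418624| = 0.508977
theta = arctan(|-1.74/3.418624|) = 26.9750 degrees (acute angle)

26.9750 degrees


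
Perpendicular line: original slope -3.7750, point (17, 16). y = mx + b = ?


Perpendicular slope = -1/m1 = -1/(-3.7750) = 0.2649
b2 = y0 - m2*x0 = 16 + 17/(-3.7750) = 16 - 4.5033 = 11.4967

y = 0.2649x + 11.4967


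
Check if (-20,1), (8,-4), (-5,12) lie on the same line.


-20*(-4-12) + 8*(12-1) - 5*(1+ 4)
= 320 + 88 - 25 = 383

No, not collinear (determinant = 383)


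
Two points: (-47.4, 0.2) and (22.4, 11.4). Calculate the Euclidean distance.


dx = 22.4 + 47.4 = 69.8
dy = 11.4 - 0.2 = 11.2
d = sqrt(4872.04 + 125.44) = sqrt(4997.48) = 70.6929

70.6929


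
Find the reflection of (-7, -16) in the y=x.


Reflection rule for y=x: (y, x)
(-7, -16) -> (-16, -7)

(-16, -7)


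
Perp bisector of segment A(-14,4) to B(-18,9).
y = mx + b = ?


Midpoint = (-16, 6.5)
Slope of AB = dy/dx = 5/(-4) = -1.2500
Perp slope = -dx/dy = 4/5 = 0.8000
b = My - (perp slope)*Mx = 6.5 + (-4*(-16))/5 = 6.5 + 12.8000 = 19.3000

y = 0.8000x + 19.3000


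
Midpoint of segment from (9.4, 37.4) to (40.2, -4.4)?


Mx = (9.4 + 40.2)/2 = 49.6/2 = 24.8000
My = (37.4 - 4.4)/2 = 33.0/2 = 16.5000

(24.8000, 16.5000)


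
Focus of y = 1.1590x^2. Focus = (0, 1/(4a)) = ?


a = 1.1590
4a = 4.6360
focus = (0, 1/4.6360) = (0, 0.2157)

Focus = (0, 0.2157)


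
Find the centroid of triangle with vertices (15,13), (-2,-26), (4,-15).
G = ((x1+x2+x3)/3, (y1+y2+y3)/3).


Gx = (15- 2+4)/3 = 17/3 = 5.6667
Gy = (13- 26- 15)/3 = -28/3 = -9.3333

G = (5.6667, -9.3333)


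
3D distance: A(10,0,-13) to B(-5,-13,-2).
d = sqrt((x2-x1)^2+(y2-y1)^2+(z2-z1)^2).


dx=-15, dy=-13, dz=11
d = sqrt(225+169+121) = sqrt(515) = 22.6936

22.6936


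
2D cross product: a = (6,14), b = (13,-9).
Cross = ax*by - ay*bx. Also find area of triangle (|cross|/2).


cross = 6*(-9) - 14*13 = -54 - 182 = -236
Triangle area = |-236|/2 = 236/2 = 118.0000

cross = -236, triangle area = 118.0000


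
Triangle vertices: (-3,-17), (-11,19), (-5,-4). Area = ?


-3*(19+ 4) = -69
-11*(-4+ 17) = -143
-5*(-17-19) = 180
sum = -32
Area = |-32|/2 = 16.0000

16.0000 sq units


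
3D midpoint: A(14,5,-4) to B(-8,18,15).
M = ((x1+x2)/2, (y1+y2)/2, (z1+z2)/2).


Mx = (14- 8)/2 = 3.0000
My = (5+18)/2 = 11.5000
Mz = (-4+15)/2 = 5.5000

M = (3.0000, 11.5000, 5.5000)


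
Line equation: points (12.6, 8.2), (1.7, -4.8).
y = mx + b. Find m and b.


m = (-13.0)/(-10.9) = 1.1927
b = y1 - m*x1 = 8.2 - (-13.0*12.6)/(-10.9) = 8.2 - 15.0275 = -6.8275

y = 1.1927x - 6.8275


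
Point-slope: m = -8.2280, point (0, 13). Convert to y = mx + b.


y - 13 = -8.2280(x - 0)
y = -8.2280x + 13 + 8.2280*0
y = -8.2280x + 13.0000

y = -8.2280x + 13.0000


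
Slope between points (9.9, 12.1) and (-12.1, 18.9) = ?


dy = 18.9 - 12.1 = 6.8
dx = -12.1 - 9.9 = -22.0
m = 6.8/(-22.0) = -0.3091

m = -0.3091


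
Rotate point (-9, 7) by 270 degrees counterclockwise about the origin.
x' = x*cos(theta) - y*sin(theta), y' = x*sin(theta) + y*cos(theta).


cos(270) = 0, sin(270) = -1
x' = -9*0 - 7*(-1) = 7
y' = -9*(-1) + 7*0 = 9

(7, 9)


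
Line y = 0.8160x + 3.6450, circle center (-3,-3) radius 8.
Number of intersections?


Substitute y = 0.8160x + 3.6450: (x+ 3)^2 + (0.8160x+3.6450+ 3)^2 = 64
Expand to Ax^2 + Bx + C = 0, where b-k = 6.645
A = 1+m^2 = 1.665856
B = 2(m(b-k) - h) = 2(0.8160*6.645 + 3) = 16.84464
C = h^2 + (b-k)^2 - r^2 = 9 + 44.156025 - 64 = -10.843975
disc = B^2-4AC = 283.7419 + 72.2580 = 355.9999
disc > 0

2 intersection points


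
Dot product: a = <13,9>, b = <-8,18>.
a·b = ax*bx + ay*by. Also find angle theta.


a·b = 13*(-8) + 9*18 = -104 + 162 = 58
|a| = sqrt(169+81) = 15.8114
|b| = sqrt(64+324) = 19.6977
cos(theta) = 58/(sqrt(250)*sqrt(388)) = 58/sqrt(97000) = 0.186227
theta = arccos(58/sqrt(97000)) = 79.2673 degrees

a·b = 58, theta = 79.2673 deg


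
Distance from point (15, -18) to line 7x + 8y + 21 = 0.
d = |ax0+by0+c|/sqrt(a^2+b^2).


|7*15 + 8*(-18) + 21| = |-18| = 18
sqrt(49 + 64) = sqrt(113) = 10.6301
d = 18/sqrt(113) = 1.6933

1.6933


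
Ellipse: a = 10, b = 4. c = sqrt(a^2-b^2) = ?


c^2 = 10^2 - 4^2 = 100 - 16 = 84
c = sqrt(84) = 9.1652

c = 9.1652


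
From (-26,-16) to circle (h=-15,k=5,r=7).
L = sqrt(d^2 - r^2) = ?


d = sqrt((-26+ 15)^2 + (-16-5)^2) = sqrt(121+441) = 23.7065
L = sqrt(562.0000 - 49) = sqrt(513.0000) = 22.6495

22.6495


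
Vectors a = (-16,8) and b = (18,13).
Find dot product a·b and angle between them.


a·b = -16*18 + 8*13 = -288 + 104 = -184
|a| = sqrt(256+64) = 17.8885
|b| = sqrt(324+169) = 22.2036
cos(theta) = -184/(sqrt(320)*sqrt(493)) = -184/sqrt(157760) = -0.463254
theta = arccos(-184/sqrt(157760)) = 117.5973 degrees

a·b = -184, theta = 117.5973 deg


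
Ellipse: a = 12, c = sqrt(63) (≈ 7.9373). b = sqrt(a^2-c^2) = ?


b^2 = 12^2 - (sqrt(63))^2 = 144 - 63 = 81
b = sqrt(81) = 9

b = 9


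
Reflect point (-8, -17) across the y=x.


Reflection rule for y=x: (y, x)
(-8, -17) -> (-17, -8)

(-17, -8)


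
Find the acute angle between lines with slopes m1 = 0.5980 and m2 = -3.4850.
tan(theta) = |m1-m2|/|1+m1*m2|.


m1-m2 = 4.083
1+m1*m2 = -1.08403
tan(theta) = |4.083/(-1.08403)| = 3.766501
theta = arctan(|4.083/(-1.08403)|) = 75.1311 degrees (acute angle)

75.1311 degrees


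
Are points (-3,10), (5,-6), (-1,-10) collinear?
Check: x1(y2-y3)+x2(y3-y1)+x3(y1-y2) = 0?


-3*(-6+ 10) + 5*(-10-10) - 1*(10+ 6)
= -12 - 100 - 16 = -128

No, not collinear (determinant = -128)


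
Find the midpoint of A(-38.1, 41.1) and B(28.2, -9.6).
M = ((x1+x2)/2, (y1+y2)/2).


Mx = (-38.1 + 28.2)/2 = -9.9/2 = -4.9500
My = (41.1 - 9.6)/2 = 31.5/2 = 15.7500

(-4.9500, 15.7500)


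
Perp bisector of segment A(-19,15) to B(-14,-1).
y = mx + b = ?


Midpoint = (-16.5, 7)
Slope of AB = dy/dx = -16/5 = -3.2000
Perp slope = -dx/dy = 5/16 = 0.3125
b = My - (perp slope)*Mx = 7 + (5*(-16.5))/(-16) = 7 + 5.1562 = 12.1562

y = 0.3125x + 12.1562


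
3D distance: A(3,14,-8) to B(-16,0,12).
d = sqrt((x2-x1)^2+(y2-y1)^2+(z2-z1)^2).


dx=-19, dy=-14, dz=20
d = sqrt(361+196+400) = sqrt(957) = 30.9354

30.9354


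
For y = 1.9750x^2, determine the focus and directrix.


a = 1.9750
1/(4a) = 0.1266
Focus = (0, 0.1266)
Directrix: y = -0.1266

Focus = (0, 0.1266), Directrix: y = -0.1266


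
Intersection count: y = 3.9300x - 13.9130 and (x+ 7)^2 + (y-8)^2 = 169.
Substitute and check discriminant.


Substitute y = 3.9300x - 13.9130: (x+ 7)^2 + (3.9300x- 13.9130-8)^2 = 169
Expand to Ax^2 + Bx + C = 0, where b-k = -21.913
A = 1+m^2 = 16.4449
B = 2(m(b-k) - h) = 2(3.9300*(-21.913) + 7) = -158.23618
C = h^2 + (b-k)^2 - r^2 = 49 + 480.179569 - 169 = 360.179569
disc = B^2-4AC = 25038.6887 - 23692.4680 = 1346.2207
disc > 0

2 intersection points


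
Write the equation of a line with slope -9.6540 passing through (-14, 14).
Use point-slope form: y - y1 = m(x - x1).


y - 14 = -9.6540(x + 14)
y = -9.6540x + 14 + 9.6540*(-14)
y = -9.6540x - 121.1560

y = -9.6540x - 121.1560
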